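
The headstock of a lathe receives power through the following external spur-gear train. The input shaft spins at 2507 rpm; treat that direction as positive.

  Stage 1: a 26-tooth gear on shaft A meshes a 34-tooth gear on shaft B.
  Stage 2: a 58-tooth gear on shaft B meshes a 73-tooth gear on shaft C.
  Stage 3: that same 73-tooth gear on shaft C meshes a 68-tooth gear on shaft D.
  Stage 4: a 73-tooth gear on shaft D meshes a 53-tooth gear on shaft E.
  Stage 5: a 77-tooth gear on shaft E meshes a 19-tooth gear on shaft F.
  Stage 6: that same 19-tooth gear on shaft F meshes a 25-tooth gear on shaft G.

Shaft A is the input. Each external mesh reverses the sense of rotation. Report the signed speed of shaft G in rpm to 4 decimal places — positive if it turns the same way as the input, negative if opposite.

+6936.9019 rpm (same as input, |ω| = 6936.9019 rpm)

Stage 1 [26T→34T]: ω = 2507.0000×26/34 = 1917.1176 rpm, dir flips to −; running = −1917.1176
Stage 2 [58T→73T]: ω = 1917.1176×58/73 = 1523.1894 rpm, dir flips to +; running = +1523.1894
Stage 3 [73T→68T]: ω = 1523.1894×73/68 = 1635.1886 rpm, dir flips to −; running = −1635.1886
Stage 4 [73T→53T]: ω = 1635.1886×73/53 = 2252.2409 rpm, dir flips to +; running = +2252.2409
Stage 5 [77T→19T]: ω = 2252.2409×77/19 = 9127.5025 rpm, dir flips to −; running = −9127.5025
Stage 6 [19T→25T]: ω = 9127.5025×19/25 = 6936.9019 rpm, dir flips to +; running = +6936.9019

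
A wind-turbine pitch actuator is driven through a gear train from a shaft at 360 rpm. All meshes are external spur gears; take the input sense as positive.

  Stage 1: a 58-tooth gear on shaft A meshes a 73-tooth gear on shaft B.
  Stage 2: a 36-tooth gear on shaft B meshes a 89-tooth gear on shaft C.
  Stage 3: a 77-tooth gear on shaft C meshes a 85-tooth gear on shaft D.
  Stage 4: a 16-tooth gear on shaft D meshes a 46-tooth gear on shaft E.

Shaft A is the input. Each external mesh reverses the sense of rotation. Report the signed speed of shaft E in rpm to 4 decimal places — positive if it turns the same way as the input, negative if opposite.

+36.4547 rpm (same as input, |ω| = 36.4547 rpm)

Stage 1 [58T→73T]: ω = 360.0000×58/73 = 286.0274 rpm, dir flips to −; running = −286.0274
Stage 2 [36T→89T]: ω = 286.0274×36/89 = 115.6965 rpm, dir flips to +; running = +115.6965
Stage 3 [77T→85T]: ω = 115.6965×77/85 = 104.8074 rpm, dir flips to −; running = −104.8074
Stage 4 [16T→46T]: ω = 104.8074×16/46 = 36.4547 rpm, dir flips to +; running = +36.4547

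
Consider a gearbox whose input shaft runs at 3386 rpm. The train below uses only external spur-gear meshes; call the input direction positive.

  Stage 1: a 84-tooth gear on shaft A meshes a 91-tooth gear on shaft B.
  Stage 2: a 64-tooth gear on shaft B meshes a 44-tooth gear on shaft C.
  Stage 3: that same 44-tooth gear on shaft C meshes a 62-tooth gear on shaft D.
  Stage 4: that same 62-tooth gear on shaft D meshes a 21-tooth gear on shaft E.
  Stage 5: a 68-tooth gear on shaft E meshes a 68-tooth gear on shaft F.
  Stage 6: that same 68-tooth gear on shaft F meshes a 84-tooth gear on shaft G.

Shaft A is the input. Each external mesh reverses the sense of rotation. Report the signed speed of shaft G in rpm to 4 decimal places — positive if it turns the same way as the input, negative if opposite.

+7711.0790 rpm (same as input, |ω| = 7711.0790 rpm)

Stage 1 [84T→91T]: ω = 3386.0000×84/91 = 3125.5385 rpm, dir flips to −; running = −3125.5385
Stage 2 [64T→44T]: ω = 3125.5385×64/44 = 4546.2378 rpm, dir flips to +; running = +4546.2378
Stage 3 [44T→62T]: ω = 4546.2378×44/62 = 3226.3623 rpm, dir flips to −; running = −3226.3623
Stage 4 [62T→21T]: ω = 3226.3623×62/21 = 9525.4505 rpm, dir flips to +; running = +9525.4505
Stage 5 [68T→68T]: ω = 9525.4505×68/68 = 9525.4505 rpm, dir flips to −; running = −9525.4505
Stage 6 [68T→84T]: ω = 9525.4505×68/84 = 7711.0790 rpm, dir flips to +; running = +7711.0790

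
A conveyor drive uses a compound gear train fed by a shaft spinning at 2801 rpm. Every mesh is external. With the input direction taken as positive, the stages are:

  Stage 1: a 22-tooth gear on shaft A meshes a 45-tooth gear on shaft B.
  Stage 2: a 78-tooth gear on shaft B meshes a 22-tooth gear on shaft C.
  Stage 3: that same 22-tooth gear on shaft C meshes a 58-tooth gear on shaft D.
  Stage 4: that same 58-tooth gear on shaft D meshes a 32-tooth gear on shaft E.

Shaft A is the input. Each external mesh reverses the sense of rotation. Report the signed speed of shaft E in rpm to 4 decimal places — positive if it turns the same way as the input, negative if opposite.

Stage 1 [22T→45T]: ω = 2801.0000×22/45 = 1369.3778 rpm, dir flips to −; running = −1369.3778
Stage 2 [78T→22T]: ω = 1369.3778×78/22 = 4855.0667 rpm, dir flips to +; running = +4855.0667
Stage 3 [22T→58T]: ω = 4855.0667×22/58 = 1841.5770 rpm, dir flips to −; running = −1841.5770
Stage 4 [58T→32T]: ω = 1841.5770×58/32 = 3337.8583 rpm, dir flips to +; running = +3337.8583

+3337.8583 rpm (same as input, |ω| = 3337.8583 rpm)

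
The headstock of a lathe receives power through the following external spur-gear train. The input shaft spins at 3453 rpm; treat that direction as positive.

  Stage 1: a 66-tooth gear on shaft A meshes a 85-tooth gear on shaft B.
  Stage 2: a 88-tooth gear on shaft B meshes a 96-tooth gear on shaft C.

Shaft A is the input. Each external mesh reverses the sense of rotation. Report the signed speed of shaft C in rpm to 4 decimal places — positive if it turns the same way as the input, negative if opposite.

+2457.7235 rpm (same as input, |ω| = 2457.7235 rpm)

Stage 1 [66T→85T]: ω = 3453.0000×66/85 = 2681.1529 rpm, dir flips to −; running = −2681.1529
Stage 2 [88T→96T]: ω = 2681.1529×88/96 = 2457.7235 rpm, dir flips to +; running = +2457.7235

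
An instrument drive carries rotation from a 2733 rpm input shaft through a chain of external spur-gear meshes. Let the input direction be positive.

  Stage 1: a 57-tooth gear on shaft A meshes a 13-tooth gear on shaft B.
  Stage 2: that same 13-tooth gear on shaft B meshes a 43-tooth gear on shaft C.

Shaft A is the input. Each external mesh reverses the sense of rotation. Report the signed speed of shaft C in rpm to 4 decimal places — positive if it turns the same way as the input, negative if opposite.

+3622.8140 rpm (same as input, |ω| = 3622.8140 rpm)

Stage 1 [57T→13T]: ω = 2733.0000×57/13 = 11983.1538 rpm, dir flips to −; running = −11983.1538
Stage 2 [13T→43T]: ω = 11983.1538×13/43 = 3622.8140 rpm, dir flips to +; running = +3622.8140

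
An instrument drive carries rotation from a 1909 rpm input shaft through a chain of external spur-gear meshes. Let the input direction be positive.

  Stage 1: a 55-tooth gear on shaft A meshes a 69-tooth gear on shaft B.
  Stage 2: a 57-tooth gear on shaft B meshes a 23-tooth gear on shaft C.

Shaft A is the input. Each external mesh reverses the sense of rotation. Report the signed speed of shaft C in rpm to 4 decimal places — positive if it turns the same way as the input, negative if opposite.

Stage 1 [55T→69T]: ω = 1909.0000×55/69 = 1521.6667 rpm, dir flips to −; running = −1521.6667
Stage 2 [57T→23T]: ω = 1521.6667×57/23 = 3771.0870 rpm, dir flips to +; running = +3771.0870

+3771.0870 rpm (same as input, |ω| = 3771.0870 rpm)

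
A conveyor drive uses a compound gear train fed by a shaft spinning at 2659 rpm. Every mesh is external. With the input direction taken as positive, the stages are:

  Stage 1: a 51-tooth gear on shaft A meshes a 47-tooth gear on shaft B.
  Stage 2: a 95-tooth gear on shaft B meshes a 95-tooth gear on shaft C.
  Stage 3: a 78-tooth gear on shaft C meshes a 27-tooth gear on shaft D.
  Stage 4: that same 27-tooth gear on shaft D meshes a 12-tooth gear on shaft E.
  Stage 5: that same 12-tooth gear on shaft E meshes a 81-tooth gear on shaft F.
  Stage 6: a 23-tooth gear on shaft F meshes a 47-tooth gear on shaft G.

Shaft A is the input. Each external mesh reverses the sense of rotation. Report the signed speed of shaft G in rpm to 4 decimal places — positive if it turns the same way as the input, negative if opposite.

+1359.6597 rpm (same as input, |ω| = 1359.6597 rpm)

Stage 1 [51T→47T]: ω = 2659.0000×51/47 = 2885.2979 rpm, dir flips to −; running = −2885.2979
Stage 2 [95T→95T]: ω = 2885.2979×95/95 = 2885.2979 rpm, dir flips to +; running = +2885.2979
Stage 3 [78T→27T]: ω = 2885.2979×78/27 = 8335.3050 rpm, dir flips to −; running = −8335.3050
Stage 4 [27T→12T]: ω = 8335.3050×27/12 = 18754.4362 rpm, dir flips to +; running = +18754.4362
Stage 5 [12T→81T]: ω = 18754.4362×12/81 = 2778.4350 rpm, dir flips to −; running = −2778.4350
Stage 6 [23T→47T]: ω = 2778.4350×23/47 = 1359.6597 rpm, dir flips to +; running = +1359.6597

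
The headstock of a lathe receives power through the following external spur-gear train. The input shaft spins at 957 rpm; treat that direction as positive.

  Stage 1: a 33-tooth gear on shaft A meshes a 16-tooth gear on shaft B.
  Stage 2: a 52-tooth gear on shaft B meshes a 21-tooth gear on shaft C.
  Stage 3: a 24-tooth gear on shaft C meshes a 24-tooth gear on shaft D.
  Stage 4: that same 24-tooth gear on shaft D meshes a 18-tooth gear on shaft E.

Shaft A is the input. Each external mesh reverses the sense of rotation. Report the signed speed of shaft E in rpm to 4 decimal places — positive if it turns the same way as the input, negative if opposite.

Stage 1 [33T→16T]: ω = 957.0000×33/16 = 1973.8125 rpm, dir flips to −; running = −1973.8125
Stage 2 [52T→21T]: ω = 1973.8125×52/21 = 4887.5357 rpm, dir flips to +; running = +4887.5357
Stage 3 [24T→24T]: ω = 4887.5357×24/24 = 4887.5357 rpm, dir flips to −; running = −4887.5357
Stage 4 [24T→18T]: ω = 4887.5357×24/18 = 6516.7143 rpm, dir flips to +; running = +6516.7143

+6516.7143 rpm (same as input, |ω| = 6516.7143 rpm)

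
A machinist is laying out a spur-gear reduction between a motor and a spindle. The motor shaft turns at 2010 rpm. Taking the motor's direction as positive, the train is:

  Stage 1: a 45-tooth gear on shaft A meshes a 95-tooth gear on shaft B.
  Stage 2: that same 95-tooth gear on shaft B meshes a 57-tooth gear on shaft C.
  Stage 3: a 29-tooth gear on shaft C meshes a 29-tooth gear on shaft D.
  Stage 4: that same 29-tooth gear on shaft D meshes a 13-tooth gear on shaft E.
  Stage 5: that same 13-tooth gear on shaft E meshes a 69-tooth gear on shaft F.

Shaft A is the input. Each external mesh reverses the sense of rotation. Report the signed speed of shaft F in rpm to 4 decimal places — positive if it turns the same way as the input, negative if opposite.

-666.9336 rpm (opposite to input, |ω| = 666.9336 rpm)

Stage 1 [45T→95T]: ω = 2010.0000×45/95 = 952.1053 rpm, dir flips to −; running = −952.1053
Stage 2 [95T→57T]: ω = 952.1053×95/57 = 1586.8421 rpm, dir flips to +; running = +1586.8421
Stage 3 [29T→29T]: ω = 1586.8421×29/29 = 1586.8421 rpm, dir flips to −; running = −1586.8421
Stage 4 [29T→13T]: ω = 1586.8421×29/13 = 3539.8785 rpm, dir flips to +; running = +3539.8785
Stage 5 [13T→69T]: ω = 3539.8785×13/69 = 666.9336 rpm, dir flips to −; running = −666.9336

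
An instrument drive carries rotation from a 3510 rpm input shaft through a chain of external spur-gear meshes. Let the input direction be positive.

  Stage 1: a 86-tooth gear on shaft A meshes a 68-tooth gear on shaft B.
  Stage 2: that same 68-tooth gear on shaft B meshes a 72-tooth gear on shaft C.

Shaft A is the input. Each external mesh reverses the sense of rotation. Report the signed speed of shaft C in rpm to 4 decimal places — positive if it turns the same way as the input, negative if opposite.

Stage 1 [86T→68T]: ω = 3510.0000×86/68 = 4439.1176 rpm, dir flips to −; running = −4439.1176
Stage 2 [68T→72T]: ω = 4439.1176×68/72 = 4192.5000 rpm, dir flips to +; running = +4192.5000

+4192.5000 rpm (same as input, |ω| = 4192.5000 rpm)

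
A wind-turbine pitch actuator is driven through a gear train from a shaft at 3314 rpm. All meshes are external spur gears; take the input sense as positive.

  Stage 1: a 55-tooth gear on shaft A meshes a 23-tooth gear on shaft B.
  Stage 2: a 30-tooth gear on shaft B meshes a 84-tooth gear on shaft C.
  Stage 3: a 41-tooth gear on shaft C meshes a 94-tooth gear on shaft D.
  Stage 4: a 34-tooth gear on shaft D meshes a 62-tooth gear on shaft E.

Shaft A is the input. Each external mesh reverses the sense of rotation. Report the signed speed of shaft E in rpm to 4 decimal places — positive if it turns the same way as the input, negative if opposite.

+676.9749 rpm (same as input, |ω| = 676.9749 rpm)

Stage 1 [55T→23T]: ω = 3314.0000×55/23 = 7924.7826 rpm, dir flips to −; running = −7924.7826
Stage 2 [30T→84T]: ω = 7924.7826×30/84 = 2830.2795 rpm, dir flips to +; running = +2830.2795
Stage 3 [41T→94T]: ω = 2830.2795×41/94 = 1234.4836 rpm, dir flips to −; running = −1234.4836
Stage 4 [34T→62T]: ω = 1234.4836×34/62 = 676.9749 rpm, dir flips to +; running = +676.9749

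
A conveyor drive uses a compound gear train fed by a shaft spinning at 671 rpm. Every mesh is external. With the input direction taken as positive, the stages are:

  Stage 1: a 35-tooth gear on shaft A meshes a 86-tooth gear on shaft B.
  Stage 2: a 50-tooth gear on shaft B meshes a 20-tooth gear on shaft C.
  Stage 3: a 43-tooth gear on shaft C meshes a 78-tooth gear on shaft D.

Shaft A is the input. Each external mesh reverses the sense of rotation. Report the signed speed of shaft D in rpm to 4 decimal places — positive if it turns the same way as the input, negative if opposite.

-376.3622 rpm (opposite to input, |ω| = 376.3622 rpm)

Stage 1 [35T→86T]: ω = 671.0000×35/86 = 273.0814 rpm, dir flips to −; running = −273.0814
Stage 2 [50T→20T]: ω = 273.0814×50/20 = 682.7035 rpm, dir flips to +; running = +682.7035
Stage 3 [43T→78T]: ω = 682.7035×43/78 = 376.3622 rpm, dir flips to −; running = −376.3622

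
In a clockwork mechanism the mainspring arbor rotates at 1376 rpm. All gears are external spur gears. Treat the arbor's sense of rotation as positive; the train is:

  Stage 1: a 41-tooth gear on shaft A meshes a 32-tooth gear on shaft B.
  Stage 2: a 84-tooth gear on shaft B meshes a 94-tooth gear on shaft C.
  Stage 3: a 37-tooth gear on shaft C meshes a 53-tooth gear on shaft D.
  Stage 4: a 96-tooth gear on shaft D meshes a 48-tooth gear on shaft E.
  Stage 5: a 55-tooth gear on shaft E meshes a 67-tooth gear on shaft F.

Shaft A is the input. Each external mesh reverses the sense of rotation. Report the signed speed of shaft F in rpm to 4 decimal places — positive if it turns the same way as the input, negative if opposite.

-1805.7078 rpm (opposite to input, |ω| = 1805.7078 rpm)

Stage 1 [41T→32T]: ω = 1376.0000×41/32 = 1763.0000 rpm, dir flips to −; running = −1763.0000
Stage 2 [84T→94T]: ω = 1763.0000×84/94 = 1575.4468 rpm, dir flips to +; running = +1575.4468
Stage 3 [37T→53T]: ω = 1575.4468×37/53 = 1099.8402 rpm, dir flips to −; running = −1099.8402
Stage 4 [96T→48T]: ω = 1099.8402×96/48 = 2199.6804 rpm, dir flips to +; running = +2199.6804
Stage 5 [55T→67T]: ω = 2199.6804×55/67 = 1805.7078 rpm, dir flips to −; running = −1805.7078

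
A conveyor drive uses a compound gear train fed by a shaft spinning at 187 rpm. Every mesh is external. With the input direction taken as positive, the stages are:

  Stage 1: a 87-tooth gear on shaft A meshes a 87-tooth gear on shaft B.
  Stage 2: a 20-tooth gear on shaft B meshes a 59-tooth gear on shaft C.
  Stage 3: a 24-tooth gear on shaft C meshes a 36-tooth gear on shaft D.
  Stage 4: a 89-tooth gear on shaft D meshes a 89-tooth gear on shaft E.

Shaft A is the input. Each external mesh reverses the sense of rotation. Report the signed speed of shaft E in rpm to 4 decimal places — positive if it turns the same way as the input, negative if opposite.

+42.2599 rpm (same as input, |ω| = 42.2599 rpm)

Stage 1 [87T→87T]: ω = 187.0000×87/87 = 187.0000 rpm, dir flips to −; running = −187.0000
Stage 2 [20T→59T]: ω = 187.0000×20/59 = 63.3898 rpm, dir flips to +; running = +63.3898
Stage 3 [24T→36T]: ω = 63.3898×24/36 = 42.2599 rpm, dir flips to −; running = −42.2599
Stage 4 [89T→89T]: ω = 42.2599×89/89 = 42.2599 rpm, dir flips to +; running = +42.2599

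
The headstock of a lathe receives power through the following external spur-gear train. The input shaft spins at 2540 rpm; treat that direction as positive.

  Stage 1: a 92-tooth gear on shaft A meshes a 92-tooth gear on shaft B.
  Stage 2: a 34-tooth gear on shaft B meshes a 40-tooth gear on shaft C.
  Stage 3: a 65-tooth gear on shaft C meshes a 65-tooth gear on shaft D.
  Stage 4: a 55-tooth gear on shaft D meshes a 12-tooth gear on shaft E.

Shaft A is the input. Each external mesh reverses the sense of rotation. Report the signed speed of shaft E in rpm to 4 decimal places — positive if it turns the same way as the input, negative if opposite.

Stage 1 [92T→92T]: ω = 2540.0000×92/92 = 2540.0000 rpm, dir flips to −; running = −2540.0000
Stage 2 [34T→40T]: ω = 2540.0000×34/40 = 2159.0000 rpm, dir flips to +; running = +2159.0000
Stage 3 [65T→65T]: ω = 2159.0000×65/65 = 2159.0000 rpm, dir flips to −; running = −2159.0000
Stage 4 [55T→12T]: ω = 2159.0000×55/12 = 9895.4167 rpm, dir flips to +; running = +9895.4167

+9895.4167 rpm (same as input, |ω| = 9895.4167 rpm)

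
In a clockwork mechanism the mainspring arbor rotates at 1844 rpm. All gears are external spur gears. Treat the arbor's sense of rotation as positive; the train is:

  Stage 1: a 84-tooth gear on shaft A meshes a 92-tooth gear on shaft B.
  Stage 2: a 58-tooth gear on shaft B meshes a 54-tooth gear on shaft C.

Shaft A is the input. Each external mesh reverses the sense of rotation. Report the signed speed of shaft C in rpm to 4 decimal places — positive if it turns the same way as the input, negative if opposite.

Stage 1 [84T→92T]: ω = 1844.0000×84/92 = 1683.6522 rpm, dir flips to −; running = −1683.6522
Stage 2 [58T→54T]: ω = 1683.6522×58/54 = 1808.3671 rpm, dir flips to +; running = +1808.3671

+1808.3671 rpm (same as input, |ω| = 1808.3671 rpm)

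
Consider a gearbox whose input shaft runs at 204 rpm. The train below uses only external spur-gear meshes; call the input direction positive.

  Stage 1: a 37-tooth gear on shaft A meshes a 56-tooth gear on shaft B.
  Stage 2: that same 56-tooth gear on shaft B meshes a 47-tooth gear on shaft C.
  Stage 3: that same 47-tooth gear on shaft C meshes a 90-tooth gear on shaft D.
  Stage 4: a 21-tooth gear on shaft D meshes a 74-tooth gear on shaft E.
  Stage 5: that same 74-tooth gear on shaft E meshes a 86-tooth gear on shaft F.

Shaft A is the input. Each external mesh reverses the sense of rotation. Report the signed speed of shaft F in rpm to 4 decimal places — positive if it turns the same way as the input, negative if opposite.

Stage 1 [37T→56T]: ω = 204.0000×37/56 = 134.7857 rpm, dir flips to −; running = −134.7857
Stage 2 [56T→47T]: ω = 134.7857×56/47 = 160.5957 rpm, dir flips to +; running = +160.5957
Stage 3 [47T→90T]: ω = 160.5957×47/90 = 83.8667 rpm, dir flips to −; running = −83.8667
Stage 4 [21T→74T]: ω = 83.8667×21/74 = 23.8000 rpm, dir flips to +; running = +23.8000
Stage 5 [74T→86T]: ω = 23.8000×74/86 = 20.4791 rpm, dir flips to −; running = −20.4791

-20.4791 rpm (opposite to input, |ω| = 20.4791 rpm)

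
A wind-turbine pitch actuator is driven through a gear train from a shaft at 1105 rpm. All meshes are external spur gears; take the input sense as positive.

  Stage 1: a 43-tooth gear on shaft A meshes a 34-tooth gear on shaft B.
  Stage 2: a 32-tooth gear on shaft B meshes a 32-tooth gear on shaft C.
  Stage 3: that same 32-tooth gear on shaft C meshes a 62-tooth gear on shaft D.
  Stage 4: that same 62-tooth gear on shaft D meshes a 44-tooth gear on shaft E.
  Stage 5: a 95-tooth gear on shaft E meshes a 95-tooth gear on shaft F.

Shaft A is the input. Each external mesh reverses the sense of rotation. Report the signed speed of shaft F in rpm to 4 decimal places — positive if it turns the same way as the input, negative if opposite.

-1016.3636 rpm (opposite to input, |ω| = 1016.3636 rpm)

Stage 1 [43T→34T]: ω = 1105.0000×43/34 = 1397.5000 rpm, dir flips to −; running = −1397.5000
Stage 2 [32T→32T]: ω = 1397.5000×32/32 = 1397.5000 rpm, dir flips to +; running = +1397.5000
Stage 3 [32T→62T]: ω = 1397.5000×32/62 = 721.2903 rpm, dir flips to −; running = −721.2903
Stage 4 [62T→44T]: ω = 721.2903×62/44 = 1016.3636 rpm, dir flips to +; running = +1016.3636
Stage 5 [95T→95T]: ω = 1016.3636×95/95 = 1016.3636 rpm, dir flips to −; running = −1016.3636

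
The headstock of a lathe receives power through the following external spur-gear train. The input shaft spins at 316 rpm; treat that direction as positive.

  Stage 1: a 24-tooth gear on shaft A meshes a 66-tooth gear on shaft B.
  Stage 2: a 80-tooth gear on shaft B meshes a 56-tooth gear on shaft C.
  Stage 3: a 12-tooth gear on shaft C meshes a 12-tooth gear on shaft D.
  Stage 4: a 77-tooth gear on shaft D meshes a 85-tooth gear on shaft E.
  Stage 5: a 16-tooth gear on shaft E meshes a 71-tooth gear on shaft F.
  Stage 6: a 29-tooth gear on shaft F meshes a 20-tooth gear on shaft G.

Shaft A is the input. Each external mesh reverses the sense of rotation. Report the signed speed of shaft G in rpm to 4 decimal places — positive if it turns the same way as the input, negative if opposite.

+48.5912 rpm (same as input, |ω| = 48.5912 rpm)

Stage 1 [24T→66T]: ω = 316.0000×24/66 = 114.9091 rpm, dir flips to −; running = −114.9091
Stage 2 [80T→56T]: ω = 114.9091×80/56 = 164.1558 rpm, dir flips to +; running = +164.1558
Stage 3 [12T→12T]: ω = 164.1558×12/12 = 164.1558 rpm, dir flips to −; running = −164.1558
Stage 4 [77T→85T]: ω = 164.1558×77/85 = 148.7059 rpm, dir flips to +; running = +148.7059
Stage 5 [16T→71T]: ω = 148.7059×16/71 = 33.5112 rpm, dir flips to −; running = −33.5112
Stage 6 [29T→20T]: ω = 33.5112×29/20 = 48.5912 rpm, dir flips to +; running = +48.5912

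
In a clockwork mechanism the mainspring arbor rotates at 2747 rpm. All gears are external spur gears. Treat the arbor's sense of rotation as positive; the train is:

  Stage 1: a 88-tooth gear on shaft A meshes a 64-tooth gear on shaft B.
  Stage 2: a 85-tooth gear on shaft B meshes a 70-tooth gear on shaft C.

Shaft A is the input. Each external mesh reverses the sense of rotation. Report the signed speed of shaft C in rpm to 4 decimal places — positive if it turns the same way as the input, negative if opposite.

Stage 1 [88T→64T]: ω = 2747.0000×88/64 = 3777.1250 rpm, dir flips to −; running = −3777.1250
Stage 2 [85T→70T]: ω = 3777.1250×85/70 = 4586.5089 rpm, dir flips to +; running = +4586.5089

+4586.5089 rpm (same as input, |ω| = 4586.5089 rpm)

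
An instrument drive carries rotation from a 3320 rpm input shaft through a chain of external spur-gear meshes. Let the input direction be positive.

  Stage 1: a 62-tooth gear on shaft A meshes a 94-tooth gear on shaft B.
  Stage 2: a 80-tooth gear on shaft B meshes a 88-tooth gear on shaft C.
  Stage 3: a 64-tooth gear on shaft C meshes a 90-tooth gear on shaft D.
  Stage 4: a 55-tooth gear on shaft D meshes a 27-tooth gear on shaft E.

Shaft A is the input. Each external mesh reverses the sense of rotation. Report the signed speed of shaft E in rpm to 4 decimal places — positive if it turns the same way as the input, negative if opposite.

+2883.6704 rpm (same as input, |ω| = 2883.6704 rpm)

Stage 1 [62T→94T]: ω = 3320.0000×62/94 = 2189.7872 rpm, dir flips to −; running = −2189.7872
Stage 2 [80T→88T]: ω = 2189.7872×80/88 = 1990.7157 rpm, dir flips to +; running = +1990.7157
Stage 3 [64T→90T]: ω = 1990.7157×64/90 = 1415.6200 rpm, dir flips to −; running = −1415.6200
Stage 4 [55T→27T]: ω = 1415.6200×55/27 = 2883.6704 rpm, dir flips to +; running = +2883.6704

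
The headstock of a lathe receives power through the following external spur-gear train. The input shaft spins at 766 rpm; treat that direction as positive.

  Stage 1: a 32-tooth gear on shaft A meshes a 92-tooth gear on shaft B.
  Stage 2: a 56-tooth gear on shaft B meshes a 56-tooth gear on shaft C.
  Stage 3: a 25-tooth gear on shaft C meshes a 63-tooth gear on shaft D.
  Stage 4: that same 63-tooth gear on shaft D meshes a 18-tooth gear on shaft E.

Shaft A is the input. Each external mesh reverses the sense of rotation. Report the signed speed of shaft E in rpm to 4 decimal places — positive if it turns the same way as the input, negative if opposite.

+370.0483 rpm (same as input, |ω| = 370.0483 rpm)

Stage 1 [32T→92T]: ω = 766.0000×32/92 = 266.4348 rpm, dir flips to −; running = −266.4348
Stage 2 [56T→56T]: ω = 266.4348×56/56 = 266.4348 rpm, dir flips to +; running = +266.4348
Stage 3 [25T→63T]: ω = 266.4348×25/63 = 105.7281 rpm, dir flips to −; running = −105.7281
Stage 4 [63T→18T]: ω = 105.7281×63/18 = 370.0483 rpm, dir flips to +; running = +370.0483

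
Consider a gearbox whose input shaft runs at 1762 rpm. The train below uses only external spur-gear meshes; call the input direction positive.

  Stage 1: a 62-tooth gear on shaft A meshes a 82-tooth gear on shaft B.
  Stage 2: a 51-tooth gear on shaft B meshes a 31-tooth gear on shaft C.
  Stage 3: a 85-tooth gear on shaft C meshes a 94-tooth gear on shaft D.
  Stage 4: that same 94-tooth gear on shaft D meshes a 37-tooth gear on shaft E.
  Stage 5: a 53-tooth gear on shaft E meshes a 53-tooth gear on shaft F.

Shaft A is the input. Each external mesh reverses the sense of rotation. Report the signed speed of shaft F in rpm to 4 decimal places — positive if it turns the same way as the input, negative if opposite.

-5035.1154 rpm (opposite to input, |ω| = 5035.1154 rpm)

Stage 1 [62T→82T]: ω = 1762.0000×62/82 = 1332.2439 rpm, dir flips to −; running = −1332.2439
Stage 2 [51T→31T]: ω = 1332.2439×51/31 = 2191.7561 rpm, dir flips to +; running = +2191.7561
Stage 3 [85T→94T]: ω = 2191.7561×85/94 = 1981.9071 rpm, dir flips to −; running = −1981.9071
Stage 4 [94T→37T]: ω = 1981.9071×94/37 = 5035.1154 rpm, dir flips to +; running = +5035.1154
Stage 5 [53T→53T]: ω = 5035.1154×53/53 = 5035.1154 rpm, dir flips to −; running = −5035.1154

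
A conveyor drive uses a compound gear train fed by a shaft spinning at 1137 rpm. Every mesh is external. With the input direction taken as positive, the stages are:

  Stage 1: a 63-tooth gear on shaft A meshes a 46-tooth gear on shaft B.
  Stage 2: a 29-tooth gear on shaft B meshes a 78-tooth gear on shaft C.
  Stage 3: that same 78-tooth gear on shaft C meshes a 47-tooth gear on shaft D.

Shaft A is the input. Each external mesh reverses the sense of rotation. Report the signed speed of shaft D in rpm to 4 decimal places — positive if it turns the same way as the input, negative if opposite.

Stage 1 [63T→46T]: ω = 1137.0000×63/46 = 1557.1957 rpm, dir flips to −; running = −1557.1957
Stage 2 [29T→78T]: ω = 1557.1957×29/78 = 578.9574 rpm, dir flips to +; running = +578.9574
Stage 3 [78T→47T]: ω = 578.9574×78/47 = 960.8228 rpm, dir flips to −; running = −960.8228

-960.8228 rpm (opposite to input, |ω| = 960.8228 rpm)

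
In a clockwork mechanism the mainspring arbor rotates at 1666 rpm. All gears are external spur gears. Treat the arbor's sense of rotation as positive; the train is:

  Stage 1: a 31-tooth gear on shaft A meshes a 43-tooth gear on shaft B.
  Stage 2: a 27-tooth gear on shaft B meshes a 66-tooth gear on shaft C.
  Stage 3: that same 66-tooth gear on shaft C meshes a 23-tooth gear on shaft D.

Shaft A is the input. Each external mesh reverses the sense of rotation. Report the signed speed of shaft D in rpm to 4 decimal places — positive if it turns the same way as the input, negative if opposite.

Stage 1 [31T→43T]: ω = 1666.0000×31/43 = 1201.0698 rpm, dir flips to −; running = −1201.0698
Stage 2 [27T→66T]: ω = 1201.0698×27/66 = 491.3467 rpm, dir flips to +; running = +491.3467
Stage 3 [66T→23T]: ω = 491.3467×66/23 = 1409.9515 rpm, dir flips to −; running = −1409.9515

-1409.9515 rpm (opposite to input, |ω| = 1409.9515 rpm)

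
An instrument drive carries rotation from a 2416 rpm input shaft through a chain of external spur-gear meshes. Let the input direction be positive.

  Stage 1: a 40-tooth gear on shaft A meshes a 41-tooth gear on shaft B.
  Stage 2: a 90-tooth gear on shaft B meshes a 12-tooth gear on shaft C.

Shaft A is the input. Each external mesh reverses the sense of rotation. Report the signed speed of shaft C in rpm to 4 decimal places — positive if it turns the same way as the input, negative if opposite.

Stage 1 [40T→41T]: ω = 2416.0000×40/41 = 2357.0732 rpm, dir flips to −; running = −2357.0732
Stage 2 [90T→12T]: ω = 2357.0732×90/12 = 17678.0488 rpm, dir flips to +; running = +17678.0488

+17678.0488 rpm (same as input, |ω| = 17678.0488 rpm)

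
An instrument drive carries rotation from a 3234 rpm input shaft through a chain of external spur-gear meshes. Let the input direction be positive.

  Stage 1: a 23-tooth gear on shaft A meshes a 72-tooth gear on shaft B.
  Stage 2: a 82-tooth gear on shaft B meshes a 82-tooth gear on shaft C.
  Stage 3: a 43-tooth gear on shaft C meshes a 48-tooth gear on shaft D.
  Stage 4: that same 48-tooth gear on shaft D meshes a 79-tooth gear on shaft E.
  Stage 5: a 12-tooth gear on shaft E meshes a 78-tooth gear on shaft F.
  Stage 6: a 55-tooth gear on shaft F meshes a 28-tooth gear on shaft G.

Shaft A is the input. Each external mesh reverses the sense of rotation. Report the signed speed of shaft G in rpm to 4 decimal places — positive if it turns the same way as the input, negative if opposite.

+169.9292 rpm (same as input, |ω| = 169.9292 rpm)

Stage 1 [23T→72T]: ω = 3234.0000×23/72 = 1033.0833 rpm, dir flips to −; running = −1033.0833
Stage 2 [82T→82T]: ω = 1033.0833×82/82 = 1033.0833 rpm, dir flips to +; running = +1033.0833
Stage 3 [43T→48T]: ω = 1033.0833×43/48 = 925.4705 rpm, dir flips to −; running = −925.4705
Stage 4 [48T→79T]: ω = 925.4705×48/79 = 562.3112 rpm, dir flips to +; running = +562.3112
Stage 5 [12T→78T]: ω = 562.3112×12/78 = 86.5094 rpm, dir flips to −; running = −86.5094
Stage 6 [55T→28T]: ω = 86.5094×55/28 = 169.9292 rpm, dir flips to +; running = +169.9292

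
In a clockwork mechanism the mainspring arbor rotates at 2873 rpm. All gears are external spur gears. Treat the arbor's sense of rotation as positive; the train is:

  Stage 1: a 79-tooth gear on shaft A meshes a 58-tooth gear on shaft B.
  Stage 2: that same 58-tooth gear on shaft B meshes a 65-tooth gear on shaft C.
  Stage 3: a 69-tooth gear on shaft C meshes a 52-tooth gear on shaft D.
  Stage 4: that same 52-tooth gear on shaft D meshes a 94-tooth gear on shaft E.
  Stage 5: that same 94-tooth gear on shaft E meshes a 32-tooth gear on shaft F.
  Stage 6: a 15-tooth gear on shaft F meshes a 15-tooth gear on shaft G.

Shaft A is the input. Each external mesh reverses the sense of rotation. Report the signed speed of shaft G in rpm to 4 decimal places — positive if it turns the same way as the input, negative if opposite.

+7529.1938 rpm (same as input, |ω| = 7529.1938 rpm)

Stage 1 [79T→58T]: ω = 2873.0000×79/58 = 3913.2241 rpm, dir flips to −; running = −3913.2241
Stage 2 [58T→65T]: ω = 3913.2241×58/65 = 3491.8000 rpm, dir flips to +; running = +3491.8000
Stage 3 [69T→52T]: ω = 3491.8000×69/52 = 4633.3500 rpm, dir flips to −; running = −4633.3500
Stage 4 [52T→94T]: ω = 4633.3500×52/94 = 2563.1298 rpm, dir flips to +; running = +2563.1298
Stage 5 [94T→32T]: ω = 2563.1298×94/32 = 7529.1938 rpm, dir flips to −; running = −7529.1938
Stage 6 [15T→15T]: ω = 7529.1938×15/15 = 7529.1938 rpm, dir flips to +; running = +7529.1938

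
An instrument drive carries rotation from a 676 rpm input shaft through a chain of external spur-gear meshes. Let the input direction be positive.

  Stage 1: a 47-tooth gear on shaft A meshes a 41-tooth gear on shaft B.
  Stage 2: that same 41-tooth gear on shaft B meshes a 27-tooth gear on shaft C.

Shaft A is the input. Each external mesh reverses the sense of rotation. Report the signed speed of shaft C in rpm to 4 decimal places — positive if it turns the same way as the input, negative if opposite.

+1176.7407 rpm (same as input, |ω| = 1176.7407 rpm)

Stage 1 [47T→41T]: ω = 676.0000×47/41 = 774.9268 rpm, dir flips to −; running = −774.9268
Stage 2 [41T→27T]: ω = 774.9268×41/27 = 1176.7407 rpm, dir flips to +; running = +1176.7407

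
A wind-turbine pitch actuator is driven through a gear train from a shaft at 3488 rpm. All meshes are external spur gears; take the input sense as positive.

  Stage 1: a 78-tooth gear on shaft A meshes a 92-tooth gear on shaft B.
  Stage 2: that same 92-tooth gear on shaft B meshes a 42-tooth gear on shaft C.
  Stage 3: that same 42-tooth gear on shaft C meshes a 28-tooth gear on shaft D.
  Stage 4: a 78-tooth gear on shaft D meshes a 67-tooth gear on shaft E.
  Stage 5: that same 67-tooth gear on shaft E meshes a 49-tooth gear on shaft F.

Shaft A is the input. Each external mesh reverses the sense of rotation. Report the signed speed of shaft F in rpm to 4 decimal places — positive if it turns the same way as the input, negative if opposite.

Stage 1 [78T→92T]: ω = 3488.0000×78/92 = 2957.2174 rpm, dir flips to −; running = −2957.2174
Stage 2 [92T→42T]: ω = 2957.2174×92/42 = 6477.7143 rpm, dir flips to +; running = +6477.7143
Stage 3 [42T→28T]: ω = 6477.7143×42/28 = 9716.5714 rpm, dir flips to −; running = −9716.5714
Stage 4 [78T→67T]: ω = 9716.5714×78/67 = 11311.8294 rpm, dir flips to +; running = +11311.8294
Stage 5 [67T→49T]: ω = 11311.8294×67/49 = 15467.1953 rpm, dir flips to −; running = −15467.1953

-15467.1953 rpm (opposite to input, |ω| = 15467.1953 rpm)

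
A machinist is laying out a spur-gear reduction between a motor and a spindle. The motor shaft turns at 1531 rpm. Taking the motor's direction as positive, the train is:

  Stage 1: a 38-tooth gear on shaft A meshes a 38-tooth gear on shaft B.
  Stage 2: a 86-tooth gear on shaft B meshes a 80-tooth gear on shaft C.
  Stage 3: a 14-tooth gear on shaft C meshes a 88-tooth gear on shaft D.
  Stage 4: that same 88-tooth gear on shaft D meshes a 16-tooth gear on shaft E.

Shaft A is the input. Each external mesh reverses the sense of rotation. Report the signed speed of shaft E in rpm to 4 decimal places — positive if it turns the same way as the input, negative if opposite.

Stage 1 [38T→38T]: ω = 1531.0000×38/38 = 1531.0000 rpm, dir flips to −; running = −1531.0000
Stage 2 [86T→80T]: ω = 1531.0000×86/80 = 1645.8250 rpm, dir flips to +; running = +1645.8250
Stage 3 [14T→88T]: ω = 1645.8250×14/88 = 261.8358 rpm, dir flips to −; running = −261.8358
Stage 4 [88T→16T]: ω = 261.8358×88/16 = 1440.0969 rpm, dir flips to +; running = +1440.0969

+1440.0969 rpm (same as input, |ω| = 1440.0969 rpm)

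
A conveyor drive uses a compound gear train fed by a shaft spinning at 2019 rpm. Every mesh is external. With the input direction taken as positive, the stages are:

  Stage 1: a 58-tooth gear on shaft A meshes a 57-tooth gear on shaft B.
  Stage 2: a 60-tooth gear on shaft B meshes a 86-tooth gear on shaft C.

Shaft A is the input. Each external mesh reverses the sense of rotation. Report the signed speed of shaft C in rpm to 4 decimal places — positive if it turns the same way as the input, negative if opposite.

+1433.3170 rpm (same as input, |ω| = 1433.3170 rpm)

Stage 1 [58T→57T]: ω = 2019.0000×58/57 = 2054.4211 rpm, dir flips to −; running = −2054.4211
Stage 2 [60T→86T]: ω = 2054.4211×60/86 = 1433.3170 rpm, dir flips to +; running = +1433.3170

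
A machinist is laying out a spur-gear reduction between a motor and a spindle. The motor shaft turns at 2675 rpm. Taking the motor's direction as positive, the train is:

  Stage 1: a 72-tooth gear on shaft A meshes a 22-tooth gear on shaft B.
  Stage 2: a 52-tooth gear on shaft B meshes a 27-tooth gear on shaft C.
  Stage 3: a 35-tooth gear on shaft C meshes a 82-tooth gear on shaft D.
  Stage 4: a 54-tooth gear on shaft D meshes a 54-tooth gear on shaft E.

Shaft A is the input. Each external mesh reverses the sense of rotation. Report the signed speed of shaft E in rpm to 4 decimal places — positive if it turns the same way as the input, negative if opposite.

Stage 1 [72T→22T]: ω = 2675.0000×72/22 = 8754.5455 rpm, dir flips to −; running = −8754.5455
Stage 2 [52T→27T]: ω = 8754.5455×52/27 = 16860.6061 rpm, dir flips to +; running = +16860.6061
Stage 3 [35T→82T]: ω = 16860.6061×35/82 = 7196.6001 rpm, dir flips to −; running = −7196.6001
Stage 4 [54T→54T]: ω = 7196.6001×54/54 = 7196.6001 rpm, dir flips to +; running = +7196.6001

+7196.6001 rpm (same as input, |ω| = 7196.6001 rpm)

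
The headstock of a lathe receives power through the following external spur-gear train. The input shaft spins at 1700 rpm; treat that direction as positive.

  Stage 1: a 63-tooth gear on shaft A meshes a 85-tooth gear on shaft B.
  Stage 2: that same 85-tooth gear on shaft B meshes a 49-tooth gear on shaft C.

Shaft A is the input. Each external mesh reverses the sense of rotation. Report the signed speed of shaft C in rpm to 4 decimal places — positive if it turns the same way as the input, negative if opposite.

Stage 1 [63T→85T]: ω = 1700.0000×63/85 = 1260.0000 rpm, dir flips to −; running = −1260.0000
Stage 2 [85T→49T]: ω = 1260.0000×85/49 = 2185.7143 rpm, dir flips to +; running = +2185.7143

+2185.7143 rpm (same as input, |ω| = 2185.7143 rpm)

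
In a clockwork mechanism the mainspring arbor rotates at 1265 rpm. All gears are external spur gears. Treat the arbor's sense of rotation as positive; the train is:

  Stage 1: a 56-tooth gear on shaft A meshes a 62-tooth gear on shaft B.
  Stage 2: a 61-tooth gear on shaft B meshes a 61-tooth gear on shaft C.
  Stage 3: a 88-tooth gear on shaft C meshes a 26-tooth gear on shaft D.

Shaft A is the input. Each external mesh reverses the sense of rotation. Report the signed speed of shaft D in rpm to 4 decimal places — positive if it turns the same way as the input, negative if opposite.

-3867.1960 rpm (opposite to input, |ω| = 3867.1960 rpm)

Stage 1 [56T→62T]: ω = 1265.0000×56/62 = 1142.5806 rpm, dir flips to −; running = −1142.5806
Stage 2 [61T→61T]: ω = 1142.5806×61/61 = 1142.5806 rpm, dir flips to +; running = +1142.5806
Stage 3 [88T→26T]: ω = 1142.5806×88/26 = 3867.1960 rpm, dir flips to −; running = −3867.1960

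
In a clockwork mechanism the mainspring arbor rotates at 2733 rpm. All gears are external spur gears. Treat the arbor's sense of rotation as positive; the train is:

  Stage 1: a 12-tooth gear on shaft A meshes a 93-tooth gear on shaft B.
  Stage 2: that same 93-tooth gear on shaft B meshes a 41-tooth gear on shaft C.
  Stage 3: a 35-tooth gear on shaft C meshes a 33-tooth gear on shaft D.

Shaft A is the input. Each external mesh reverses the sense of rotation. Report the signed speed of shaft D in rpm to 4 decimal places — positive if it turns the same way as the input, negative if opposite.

Stage 1 [12T→93T]: ω = 2733.0000×12/93 = 352.6452 rpm, dir flips to −; running = −352.6452
Stage 2 [93T→41T]: ω = 352.6452×93/41 = 799.9024 rpm, dir flips to +; running = +799.9024
Stage 3 [35T→33T]: ω = 799.9024×35/33 = 848.3814 rpm, dir flips to −; running = −848.3814

-848.3814 rpm (opposite to input, |ω| = 848.3814 rpm)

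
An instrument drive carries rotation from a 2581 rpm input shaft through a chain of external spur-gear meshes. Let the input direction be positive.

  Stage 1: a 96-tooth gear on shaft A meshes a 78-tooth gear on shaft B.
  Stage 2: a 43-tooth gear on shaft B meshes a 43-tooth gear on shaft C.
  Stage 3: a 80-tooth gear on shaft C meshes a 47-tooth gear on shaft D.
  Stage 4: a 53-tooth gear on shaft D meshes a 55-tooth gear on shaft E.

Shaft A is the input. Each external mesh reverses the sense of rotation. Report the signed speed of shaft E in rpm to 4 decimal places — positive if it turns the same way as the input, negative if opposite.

+5210.3865 rpm (same as input, |ω| = 5210.3865 rpm)

Stage 1 [96T→78T]: ω = 2581.0000×96/78 = 3176.6154 rpm, dir flips to −; running = −3176.6154
Stage 2 [43T→43T]: ω = 3176.6154×43/43 = 3176.6154 rpm, dir flips to +; running = +3176.6154
Stage 3 [80T→47T]: ω = 3176.6154×80/47 = 5407.0049 rpm, dir flips to −; running = −5407.0049
Stage 4 [53T→55T]: ω = 5407.0049×53/55 = 5210.3865 rpm, dir flips to +; running = +5210.3865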